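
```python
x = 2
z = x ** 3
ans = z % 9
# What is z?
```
Trace:
  x=2
  x=2, z=8
  x=2, z=8, ans=8

Final answer: 8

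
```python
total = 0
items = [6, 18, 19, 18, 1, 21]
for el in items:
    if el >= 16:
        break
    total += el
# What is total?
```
Trace:
  total=0
  total=6, el=6
  total=6, el=18

Final answer: 6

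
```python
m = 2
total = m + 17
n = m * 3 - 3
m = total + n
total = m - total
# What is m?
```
Trace:
  m=2
  m=2, total=19
  m=2, total=19, n=3
  m=22, total=19, n=3
  m=22, total=3, n=3

Final answer: 22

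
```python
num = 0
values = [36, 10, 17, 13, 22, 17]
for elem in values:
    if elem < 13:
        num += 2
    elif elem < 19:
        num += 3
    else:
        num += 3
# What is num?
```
Trace:
  num=0
  num=3, elem=36
  num=5, elem=10
  num=8, elem=17
  num=11, elem=13
  num=14, elem=22
  num=17, elem=17

Final answer: 17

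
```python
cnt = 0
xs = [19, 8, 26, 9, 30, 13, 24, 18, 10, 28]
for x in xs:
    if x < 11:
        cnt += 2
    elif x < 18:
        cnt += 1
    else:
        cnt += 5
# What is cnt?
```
Trace:
  cnt=0
  cnt=5, x=19
  cnt=7, x=8
  cnt=12, x=26
  cnt=14, x=9
  cnt=19, x=30
  cnt=20, x=13
  cnt=25, x=24
  cnt=30, x=18
  cnt=32, x=10
  cnt=37, x=28

Final answer: 37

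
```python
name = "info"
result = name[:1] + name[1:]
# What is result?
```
Trace:
  name='info'
  name='info', result='info'

Final answer: 'info'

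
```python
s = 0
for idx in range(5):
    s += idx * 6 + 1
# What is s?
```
Trace:
  s=0
  s=1, idx=0
  s=8, idx=1
  s=21, idx=2
  s=40, idx=3
  s=65, idx=4

Final answer: 65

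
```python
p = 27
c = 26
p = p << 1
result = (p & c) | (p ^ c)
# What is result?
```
Trace:
  p=27
  p=27, c=26
  p=54, c=26
  p=54, c=26, result=62

Final answer: 62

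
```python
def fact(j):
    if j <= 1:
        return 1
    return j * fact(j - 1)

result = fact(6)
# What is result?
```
Call trace:
fact(j=6)
  fact(j=5)
    fact(j=4)
      fact(j=3)
        fact(j=2)
          fact(j=1)
          -> return 1
        -> return 2
      -> return 6
    -> return 24
  -> return 120
-> return 720

Final answer: 720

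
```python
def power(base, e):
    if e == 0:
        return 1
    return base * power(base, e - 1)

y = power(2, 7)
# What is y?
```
Call trace:
power(base=2, e=7)
  power(base=2, e=6)
    power(base=2, e=5)
      power(base=2, e=4)
        power(base=2, e=3)
          power(base=2, e=2)
            power(base=2, e=1)
              power(base=2, e=0)
              -> return 1
            -> return 2
          -> return 4
        -> return 8
      -> return 16
    -> return 32
  -> return 64
-> return 128

Final answer: 128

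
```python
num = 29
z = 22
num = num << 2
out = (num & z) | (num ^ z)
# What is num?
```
Trace:
  num=29
  num=29, z=22
  num=116, z=22
  num=116, z=22, out=118

Final answer: 116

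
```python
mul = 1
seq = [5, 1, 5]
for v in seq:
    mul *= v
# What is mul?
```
Trace:
  mul=1
  mul=5, v=5
  mul=5, v=1
  mul=25, v=5

Final answer: 25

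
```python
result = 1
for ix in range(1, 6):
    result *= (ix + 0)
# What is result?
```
Trace:
  result=1
  result=1, ix=1
  result=2, ix=2
  result=6, ix=3
  result=24, ix=4
  result=120, ix=5

Final answer: 120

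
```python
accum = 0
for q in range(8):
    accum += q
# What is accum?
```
Trace:
  accum=0
  accum=0, q=0
  accum=1, q=1
  accum=3, q=2
  accum=6, q=3
  accum=10, q=4
  accum=15, q=5
  accum=21, q=6
  accum=28, q=7

Final answer: 28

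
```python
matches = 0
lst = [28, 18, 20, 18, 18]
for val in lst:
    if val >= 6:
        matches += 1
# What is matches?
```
Trace:
  matches=0
  matches=1, val=28
  matches=2, val=18
  matches=3, val=20
  matches=4, val=18
  matches=5, val=18

Final answer: 5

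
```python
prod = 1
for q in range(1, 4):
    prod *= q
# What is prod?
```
Trace:
  prod=1
  prod=1, q=1
  prod=2, q=2
  prod=6, q=3

Final answer: 6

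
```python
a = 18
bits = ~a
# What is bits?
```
Trace:
  a=18
  a=18, bits=-19

Final answer: -19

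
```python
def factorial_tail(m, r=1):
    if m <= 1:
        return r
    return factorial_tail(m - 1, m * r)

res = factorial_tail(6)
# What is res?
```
Call trace:
factorial_tail(m=6, r=1)
  factorial_tail(m=5, r=6)
    factorial_tail(m=4, r=30)
      factorial_tail(m=3, r=120)
        factorial_tail(m=2, r=360)
          factorial_tail(m=1, r=720)
          -> return 720
        -> return 720
      -> return 720
    -> return 720
  -> return 720
-> return 720

Final answer: 720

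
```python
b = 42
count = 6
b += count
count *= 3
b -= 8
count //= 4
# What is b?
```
Trace:
  b=42
  b=42, count=6
  b=48, count=6
  b=48, count=18
  b=40, count=18
  b=40, count=4

Final answer: 40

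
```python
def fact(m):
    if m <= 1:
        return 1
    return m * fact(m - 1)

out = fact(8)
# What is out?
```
Call trace:
fact(m=8)
  fact(m=7)
    fact(m=6)
      fact(m=5)
        fact(m=4)
          fact(m=3)
            fact(m=2)
              fact(m=1)
              -> return 1
            -> return 2
          -> return 6
        -> return 24
      -> return 120
    -> return 720
  -> return 5040
-> return 40320

Final answer: 40320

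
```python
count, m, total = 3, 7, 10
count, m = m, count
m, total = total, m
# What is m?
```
Trace:
  count=3, m=7, total=10
  count=7, m=3, total=10
  count=7, m=10, total=3

Final answer: 10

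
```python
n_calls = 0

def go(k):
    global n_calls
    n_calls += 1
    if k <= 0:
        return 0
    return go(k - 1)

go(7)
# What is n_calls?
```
Call trace:
go(k=7)
  go(k=6)
    go(k=5)
      go(k=4)
        go(k=3)
          go(k=2)
            go(k=1)
              go(k=0)
              -> return 0
            -> return 0
          -> return 0
        -> return 0
      -> return 0
    -> return 0
  -> return 0
-> return 0

n_calls is incremented once per call. go is entered once for each k = 7, 6, 5, 4, 3, 2, 1, 0 (the k <= 0 call returns without recursing), i.e. 7 + 1 calls.
n_calls = 8

Final answer: 8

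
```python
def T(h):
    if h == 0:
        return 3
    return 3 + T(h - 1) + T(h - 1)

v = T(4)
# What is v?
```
Call trace (a repeated sub-call is expanded the first time; later identical calls just restate its return value):
T(h=4)
  T(h=3)
    T(h=2)
      T(h=1)
        T(h=0)
        -> return 3
        T(h=0)
        -> return 3
      -> return 9
      T(h=1) -> return 9  (same call as traced above)
    -> return 21
    T(h=2) -> return 21  (same call as traced above)
  -> return 45
  T(h=3) -> return 45  (same call as traced above)
-> return 93

Final answer: 93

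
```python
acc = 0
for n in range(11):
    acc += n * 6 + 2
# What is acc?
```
Trace:
  acc=0
  acc=2, n=0
  acc=10, n=1
  acc=24, n=2
  acc=44, n=3
  acc=70, n=4
  acc=102, n=5
  acc=140, n=6
  acc=184, n=7
  acc=234, n=8
  acc=290, n=9
  acc=352, n=10

Final answer: 352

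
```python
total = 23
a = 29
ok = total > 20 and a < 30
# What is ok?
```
Trace:
  total=23
  total=23, a=29
  total=23, a=29, ok=True

Final answer: True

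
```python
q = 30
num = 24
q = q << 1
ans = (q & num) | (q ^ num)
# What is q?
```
Trace:
  q=30
  q=30, num=24
  q=60, num=24
  q=60, num=24, ans=60

Final answer: 60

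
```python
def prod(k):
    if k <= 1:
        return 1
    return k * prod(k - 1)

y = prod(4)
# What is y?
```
Call trace:
prod(k=4)
  prod(k=3)
    prod(k=2)
      prod(k=1)
      -> return 1
    -> return 2
  -> return 6
-> return 24

Final answer: 24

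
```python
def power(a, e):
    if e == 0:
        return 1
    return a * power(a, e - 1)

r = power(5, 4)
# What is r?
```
Call trace:
power(a=5, e=4)
  power(a=5, e=3)
    power(a=5, e=2)
      power(a=5, e=1)
        power(a=5, e=0)
        -> return 1
      -> return 5
    -> return 25
  -> return 125
-> return 625

Final answer: 625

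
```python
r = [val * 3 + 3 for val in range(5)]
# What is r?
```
Trace:
  val=0
  val=1
  val=2
  val=3
  val=4
  r=[3, 6, 9, 12, 15]

Final answer: [3, 6, 9, 12, 15]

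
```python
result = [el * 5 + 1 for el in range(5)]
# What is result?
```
Trace:
  el=0
  el=1
  el=2
  el=3
  el=4
  result=[1, 6, 11, 16, 21]

Final answer: [1, 6, 11, 16, 21]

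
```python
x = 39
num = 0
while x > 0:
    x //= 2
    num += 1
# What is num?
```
Trace:
  x=39
  x=39, num=0
  x=19, num=1
  x=9, num=2
  x=4, num=3
  x=2, num=4
  x=1, num=5
  x=0, num=6

Final answer: 6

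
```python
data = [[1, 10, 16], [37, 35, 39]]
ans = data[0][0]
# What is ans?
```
Trace:
  data=[[1, 10, 16], [37, 35, 39]]
  data=[[1, 10, 16], [37, 35, 39]], ans=1

Final answer: 1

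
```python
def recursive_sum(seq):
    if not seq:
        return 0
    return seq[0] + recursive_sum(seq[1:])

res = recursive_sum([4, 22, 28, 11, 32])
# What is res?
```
Call trace:
recursive_sum(seq=[4, 22, 28, 11, 32])
  recursive_sum(seq=[22, 28, 11, 32])
    recursive_sum(seq=[28, 11, 32])
      recursive_sum(seq=[11, 32])
        recursive_sum(seq=[32])
          recursive_sum(seq=[])
          -> return 0
        -> return 32
      -> return 43
    -> return 71
  -> return 93
-> return 97

Final answer: 97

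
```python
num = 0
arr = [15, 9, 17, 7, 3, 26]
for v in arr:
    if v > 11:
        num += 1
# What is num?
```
Trace:
  num=0
  num=1, v=15
  num=1, v=9
  num=2, v=17
  num=2, v=7
  num=2, v=3
  num=3, v=26

Final answer: 3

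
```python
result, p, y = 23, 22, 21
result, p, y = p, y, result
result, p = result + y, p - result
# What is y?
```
Trace:
  result=23, p=22, y=21
  result=22, p=21, y=23
  result=45, p=-1, y=23

Final answer: 23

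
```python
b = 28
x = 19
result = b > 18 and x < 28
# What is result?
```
Trace:
  b=28
  b=28, x=19
  b=28, x=19, result=True

Final answer: True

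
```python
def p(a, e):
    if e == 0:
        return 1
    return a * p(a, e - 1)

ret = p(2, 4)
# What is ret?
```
Call trace:
p(a=2, e=4)
  p(a=2, e=3)
    p(a=2, e=2)
      p(a=2, e=1)
        p(a=2, e=0)
        -> return 1
      -> return 2
    -> return 4
  -> return 8
-> return 16

Final answer: 16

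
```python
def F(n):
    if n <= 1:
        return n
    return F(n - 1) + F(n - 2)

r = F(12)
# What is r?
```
Call trace (a repeated sub-call is expanded the first time; later identical calls just restate its return value):
F(n=12)
  F(n=11)
    F(n=10)
      F(n=9)
        F(n=8)
          F(n=7)
            F(n=6)
              F(n=5)
                F(n=4)
                  F(n=3)
                    F(n=2)
                      F(n=1)
                      -> return 1
                      F(n=0)
                      -> return 0
                    -> return 1
                    F(n=1)
                    -> return 1
                  -> return 2
                  F(n=2) -> return 1  (same call as traced above)
                -> return 3
                F(n=3) -> return 2  (same call as traced above)
              -> return 5
              F(n=4) -> return 3  (same call as traced above)
            -> return 8
            F(n=5) -> return 5  (same call as traced above)
          -> return 13
          F(n=6) -> return 8  (same call as traced above)
        -> return 21
        F(n=7) -> return 13  (same call as traced above)
      -> return 34
      F(n=8) -> return 21  (same call as traced above)
    -> return 55
    F(n=9) -> return 34  (same call as traced above)
  -> return 89
  F(n=10) -> return 55  (same call as traced above)
-> return 144

Final answer: 144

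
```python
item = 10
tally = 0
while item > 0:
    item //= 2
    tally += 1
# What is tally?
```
Trace:
  item=10
  item=10, tally=0
  item=5, tally=1
  item=2, tally=2
  item=1, tally=3
  item=0, tally=4

Final answer: 4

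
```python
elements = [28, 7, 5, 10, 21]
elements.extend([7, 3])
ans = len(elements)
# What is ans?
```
Trace:
  elements=[28, 7, 5, 10, 21]
  elements=[28, 7, 5, 10, 21, 7, 3]
  elements=[28, 7, 5, 10, 21, 7, 3], ans=7

Final answer: 7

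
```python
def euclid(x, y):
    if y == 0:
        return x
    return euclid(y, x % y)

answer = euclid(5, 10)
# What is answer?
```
Call trace:
euclid(x=5, y=10)
  euclid(x=10, y=5)
    euclid(x=5, y=0)
    -> return 5
  -> return 5
-> return 5

Final answer: 5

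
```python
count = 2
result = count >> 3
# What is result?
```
Trace:
  count=2
  count=2, result=0

Final answer: 0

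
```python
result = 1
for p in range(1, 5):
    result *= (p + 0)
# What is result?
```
Trace:
  result=1
  result=1, p=1
  result=2, p=2
  result=6, p=3
  result=24, p=4

Final answer: 24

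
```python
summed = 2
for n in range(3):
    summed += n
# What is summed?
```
Trace:
  summed=2
  summed=2, n=0
  summed=3, n=1
  summed=5, n=2

Final answer: 5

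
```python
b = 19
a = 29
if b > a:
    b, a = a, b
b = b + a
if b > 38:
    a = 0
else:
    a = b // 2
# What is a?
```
Trace:
  b=19
  b=19, a=29
  b=19, a=29
  b=48, a=29
  b=48, a=0

Final answer: 0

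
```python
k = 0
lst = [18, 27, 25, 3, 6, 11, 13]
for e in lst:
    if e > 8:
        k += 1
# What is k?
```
Trace:
  k=0
  k=1, e=18
  k=2, e=27
  k=3, e=25
  k=3, e=3
  k=3, e=6
  k=4, e=11
  k=5, e=13

Final answer: 5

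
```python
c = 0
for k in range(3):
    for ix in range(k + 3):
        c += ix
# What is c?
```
Trace:
  c=0
  c=0, k=0, ix=0
  c=1, k=0, ix=1
  c=3, k=0, ix=2
  c=3, k=1, ix=0
  c=4, k=1, ix=1
  c=6, k=1, ix=2
  c=9, k=1, ix=3
  c=9, k=2, ix=0
  c=10, k=2, ix=1
  c=12, k=2, ix=2
  c=15, k=2, ix=3
  c=19, k=2, ix=4

Final answer: 19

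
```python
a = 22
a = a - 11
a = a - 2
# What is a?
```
Trace:
  a=22
  a=11
  a=9

Final answer: 9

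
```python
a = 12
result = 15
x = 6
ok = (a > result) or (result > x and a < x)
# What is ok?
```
Trace:
  a=12
  a=12, result=15
  a=12, result=15, x=6
  a=12, result=15, x=6, ok=False

Final answer: False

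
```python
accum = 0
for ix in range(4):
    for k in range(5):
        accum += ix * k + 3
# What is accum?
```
Trace:
  accum=0
  accum=3, ix=0, k=0
  accum=6, ix=0, k=1
  accum=9, ix=0, k=2
  accum=12, ix=0, k=3
  accum=15, ix=0, k=4
  accum=18, ix=1, k=0
  accum=22, ix=1, k=1
  accum=27, ix=1, k=2
  accum=33, ix=1, k=3
  accum=40, ix=1, k=4
  accum=43, ix=2, k=0
  accum=48, ix=2, k=1
  accum=55, ix=2, k=2
  accum=64, ix=2, k=3
  accum=75, ix=2, k=4
  accum=78, ix=3, k=0
  accum=84, ix=3, k=1
  accum=93, ix=3, k=2
  accum=105, ix=3, k=3
  accum=120, ix=3, k=4

Final answer: 120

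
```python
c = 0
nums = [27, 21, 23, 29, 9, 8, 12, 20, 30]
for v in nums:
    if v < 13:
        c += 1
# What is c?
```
Trace:
  c=0
  c=0, v=27
  c=0, v=21
  c=0, v=23
  c=0, v=29
  c=1, v=9
  c=2, v=8
  c=3, v=12
  c=3, v=20
  c=3, v=30

Final answer: 3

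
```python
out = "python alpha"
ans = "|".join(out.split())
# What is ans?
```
Trace:
  out='python alpha'
  out='python alpha', ans='python|alpha'

Final answer: 'python|alpha'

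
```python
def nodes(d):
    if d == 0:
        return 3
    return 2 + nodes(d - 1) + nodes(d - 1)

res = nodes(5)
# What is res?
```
Call trace (a repeated sub-call is expanded the first time; later identical calls just restate its return value):
nodes(d=5)
  nodes(d=4)
    nodes(d=3)
      nodes(d=2)
        nodes(d=1)
          nodes(d=0)
          -> return 3
          nodes(d=0)
          -> return 3
        -> return 8
        nodes(d=1) -> return 8  (same call as traced above)
      -> return 18
      nodes(d=2) -> return 18  (same call as traced above)
    -> return 38
    nodes(d=3) -> return 38  (same call as traced above)
  -> return 78
  nodes(d=4) -> return 78  (same call as traced above)
-> return 158

Final answer: 158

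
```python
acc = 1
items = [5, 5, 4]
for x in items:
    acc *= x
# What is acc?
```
Trace:
  acc=1
  acc=5, x=5
  acc=25, x=5
  acc=100, x=4

Final answer: 100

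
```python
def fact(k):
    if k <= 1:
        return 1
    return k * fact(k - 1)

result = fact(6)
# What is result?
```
Call trace:
fact(k=6)
  fact(k=5)
    fact(k=4)
      fact(k=3)
        fact(k=2)
          fact(k=1)
          -> return 1
        -> return 2
      -> return 6
    -> return 24
  -> return 120
-> return 720

Final answer: 720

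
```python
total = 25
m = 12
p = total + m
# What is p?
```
Trace:
  total=25
  total=25, m=12
  total=25, m=12, p=37

Final answer: 37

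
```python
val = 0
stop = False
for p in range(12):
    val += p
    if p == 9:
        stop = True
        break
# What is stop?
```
Trace:
  val=0
  val=0, stop=False
  val=0, stop=False, p=0
  val=1, stop=False, p=1
  val=3, stop=False, p=2
  val=6, stop=False, p=3
  val=10, stop=False, p=4
  val=15, stop=False, p=5
  val=21, stop=False, p=6
  val=28, stop=False, p=7
  val=36, stop=False, p=8
  val=45, stop=True, p=9

Final answer: True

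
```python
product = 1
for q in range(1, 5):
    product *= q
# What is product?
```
Trace:
  product=1
  product=1, q=1
  product=2, q=2
  product=6, q=3
  product=24, q=4

Final answer: 24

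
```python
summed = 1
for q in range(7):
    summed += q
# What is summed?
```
Trace:
  summed=1
  summed=1, q=0
  summed=2, q=1
  summed=4, q=2
  summed=7, q=3
  summed=11, q=4
  summed=16, q=5
  summed=22, q=6

Final answer: 22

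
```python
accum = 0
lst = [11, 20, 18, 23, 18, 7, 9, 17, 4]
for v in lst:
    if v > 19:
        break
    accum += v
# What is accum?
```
Trace:
  accum=0
  accum=11, v=11
  accum=11, v=20

Final answer: 11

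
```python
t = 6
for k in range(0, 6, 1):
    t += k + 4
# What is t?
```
Trace:
  t=6
  t=10, k=0
  t=15, k=1
  t=21, k=2
  t=28, k=3
  t=36, k=4
  t=45, k=5

Final answer: 45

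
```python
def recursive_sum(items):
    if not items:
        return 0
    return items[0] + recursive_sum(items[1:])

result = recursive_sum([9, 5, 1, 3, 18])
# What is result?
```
Call trace:
recursive_sum(items=[9, 5, 1, 3, 18])
  recursive_sum(items=[5, 1, 3, 18])
    recursive_sum(items=[1, 3, 18])
      recursive_sum(items=[3, 18])
        recursive_sum(items=[18])
          recursive_sum(items=[])
          -> return 0
        -> return 18
      -> return 21
    -> return 22
  -> return 27
-> return 36

Final answer: 36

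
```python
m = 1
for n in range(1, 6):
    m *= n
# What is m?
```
Trace:
  m=1
  m=1, n=1
  m=2, n=2
  m=6, n=3
  m=24, n=4
  m=120, n=5

Final answer: 120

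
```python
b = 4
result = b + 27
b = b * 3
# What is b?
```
Trace:
  b=4
  b=4, result=31
  b=12, result=31

Final answer: 12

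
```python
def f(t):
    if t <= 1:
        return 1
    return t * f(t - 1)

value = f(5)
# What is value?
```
Call trace:
f(t=5)
  f(t=4)
    f(t=3)
      f(t=2)
        f(t=1)
        -> return 1
      -> return 2
    -> return 6
  -> return 24
-> return 120

Final answer: 120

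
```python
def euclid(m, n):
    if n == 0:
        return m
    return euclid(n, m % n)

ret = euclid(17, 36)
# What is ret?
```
Call trace:
euclid(m=17, n=36)
  euclid(m=36, n=17)
    euclid(m=17, n=2)
      euclid(m=2, n=1)
        euclid(m=1, n=0)
        -> return 1
      -> return 1
    -> return 1
  -> return 1
-> return 1

Final answer: 1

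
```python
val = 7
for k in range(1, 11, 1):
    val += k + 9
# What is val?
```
Trace:
  val=7
  val=17, k=1
  val=28, k=2
  val=40, k=3
  val=53, k=4
  val=67, k=5
  val=82, k=6
  val=98, k=7
  val=115, k=8
  val=133, k=9
  val=152, k=10

Final answer: 152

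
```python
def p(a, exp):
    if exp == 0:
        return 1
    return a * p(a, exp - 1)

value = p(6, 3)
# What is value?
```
Call trace:
p(a=6, exp=3)
  p(a=6, exp=2)
    p(a=6, exp=1)
      p(a=6, exp=0)
      -> return 1
    -> return 6
  -> return 36
-> return 216

Final answer: 216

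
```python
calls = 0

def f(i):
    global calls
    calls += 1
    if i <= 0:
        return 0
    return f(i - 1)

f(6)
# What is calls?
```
Call trace:
f(i=6)
  f(i=5)
    f(i=4)
      f(i=3)
        f(i=2)
          f(i=1)
            f(i=0)
            -> return 0
          -> return 0
        -> return 0
      -> return 0
    -> return 0
  -> return 0
-> return 0

calls is incremented once per call. f is entered once for each i = 6, 5, 4, 3, 2, 1, 0 (the i <= 0 call returns without recursing), i.e. 6 + 1 calls.
calls = 7

Final answer: 7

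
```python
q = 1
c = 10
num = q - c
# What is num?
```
Trace:
  q=1
  q=1, c=10
  q=1, c=10, num=-9

Final answer: -9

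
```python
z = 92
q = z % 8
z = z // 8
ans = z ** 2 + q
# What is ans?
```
Trace:
  z=92
  z=92, q=4
  z=11, q=4
  z=11, q=4, ans=125

Final answer: 125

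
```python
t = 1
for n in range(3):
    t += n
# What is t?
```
Trace:
  t=1
  t=1, n=0
  t=2, n=1
  t=4, n=2

Final answer: 4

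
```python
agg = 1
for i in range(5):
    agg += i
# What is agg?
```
Trace:
  agg=1
  agg=1, i=0
  agg=2, i=1
  agg=4, i=2
  agg=7, i=3
  agg=11, i=4

Final answer: 11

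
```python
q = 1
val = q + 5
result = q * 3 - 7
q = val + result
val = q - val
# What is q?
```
Trace:
  q=1
  q=1, val=6
  q=1, val=6, result=-4
  q=2, val=6, result=-4
  q=2, val=-4, result=-4

Final answer: 2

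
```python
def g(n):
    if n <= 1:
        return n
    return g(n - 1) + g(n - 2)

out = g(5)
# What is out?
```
Call trace (a repeated sub-call is expanded the first time; later identical calls just restate its return value):
g(n=5)
  g(n=4)
    g(n=3)
      g(n=2)
        g(n=1)
        -> return 1
        g(n=0)
        -> return 0
      -> return 1
      g(n=1)
      -> return 1
    -> return 2
    g(n=2) -> return 1  (same call as traced above)
  -> return 3
  g(n=3) -> return 2  (same call as traced above)
-> return 5

Final answer: 5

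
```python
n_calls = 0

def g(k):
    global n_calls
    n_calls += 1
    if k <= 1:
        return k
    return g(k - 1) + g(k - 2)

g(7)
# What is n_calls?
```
Call trace (a repeated sub-call is expanded the first time; later identical calls just restate its return value):
g(k=7)
  g(k=6)
    g(k=5)
      g(k=4)
        g(k=3)
          g(k=2)
            g(k=1)
            -> return 1
            g(k=0)
            -> return 0
          -> return 1
          g(k=1)
          -> return 1
        -> return 2
        g(k=2) -> return 1  (same call as traced above)
      -> return 3
      g(k=3) -> return 2  (same call as traced above)
    -> return 5
    g(k=4) -> return 3  (same call as traced above)
  -> return 8
  g(k=5) -> return 5  (same call as traced above)
-> return 13

n_calls is incremented once per call, so count the calls in each subtree. Let C(k) = number of calls made by g(k).
C(0) = C(1) = 1 (base case, no recursion); C(k) = 1 + C(k - 1) + C(k - 2) otherwise.
C(2) = 1 + C(1) + C(0) = 1 + 1 + 1 = 3
C(3) = 1 + C(2) + C(1) = 1 + 3 + 1 = 5
C(4) = 1 + C(3) + C(2) = 1 + 5 + 3 = 9
C(5) = 1 + C(4) + C(3) = 1 + 9 + 5 = 15
C(6) = 1 + C(5) + C(4) = 1 + 15 + 9 = 25
C(7) = 1 + C(6) + C(5) = 1 + 25 + 15 = 41
n_calls = C(7) = 41

Final answer: 41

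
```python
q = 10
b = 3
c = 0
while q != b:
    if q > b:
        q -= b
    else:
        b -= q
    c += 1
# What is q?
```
Trace:
  q=10
  q=10, b=3
  q=10, b=3, c=0
  q=7, b=3, c=1
  q=4, b=3, c=2
  q=1, b=3, c=3
  q=1, b=2, c=4
  q=1, b=1, c=5

Final answer: 1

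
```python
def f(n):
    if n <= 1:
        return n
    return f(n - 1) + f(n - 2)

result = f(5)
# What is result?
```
Call trace (a repeated sub-call is expanded the first time; later identical calls just restate its return value):
f(n=5)
  f(n=4)
    f(n=3)
      f(n=2)
        f(n=1)
        -> return 1
        f(n=0)
        -> return 0
      -> return 1
      f(n=1)
      -> return 1
    -> return 2
    f(n=2) -> return 1  (same call as traced above)
  -> return 3
  f(n=3) -> return 2  (same call as traced above)
-> return 5

Final answer: 5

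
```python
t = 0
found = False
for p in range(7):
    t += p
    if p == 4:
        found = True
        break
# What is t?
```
Trace:
  t=0
  t=0, found=False
  t=0, found=False, p=0
  t=1, found=False, p=1
  t=3, found=False, p=2
  t=6, found=False, p=3
  t=10, found=True, p=4

Final answer: 10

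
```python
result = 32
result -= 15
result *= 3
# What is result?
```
Trace:
  result=32
  result=17
  result=51

Final answer: 51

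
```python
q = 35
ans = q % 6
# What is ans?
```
Trace:
  q=35
  q=35, ans=5

Final answer: 5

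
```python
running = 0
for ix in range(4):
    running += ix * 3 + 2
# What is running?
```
Trace:
  running=0
  running=2, ix=0
  running=7, ix=1
  running=15, ix=2
  running=26, ix=3

Final answer: 26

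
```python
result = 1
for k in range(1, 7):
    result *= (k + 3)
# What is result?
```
Trace:
  result=1
  result=4, k=1
  result=20, k=2
  result=120, k=3
  result=840, k=4
  result=6720, k=5
  result=60480, k=6

Final answer: 60480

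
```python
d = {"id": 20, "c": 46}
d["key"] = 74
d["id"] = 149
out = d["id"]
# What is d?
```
Trace:
  d={'id': 20, 'c': 46}
  d={'id': 20, 'c': 46, 'key': 74}
  d={'id': 149, 'c': 46, 'key': 74}
  d={'id': 149, 'c': 46, 'key': 74}, out=149

Final answer: {'id': 149, 'c': 46, 'key': 74}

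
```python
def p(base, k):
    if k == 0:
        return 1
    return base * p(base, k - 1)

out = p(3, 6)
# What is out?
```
Call trace:
p(base=3, k=6)
  p(base=3, k=5)
    p(base=3, k=4)
      p(base=3, k=3)
        p(base=3, k=2)
          p(base=3, k=1)
            p(base=3, k=0)
            -> return 1
          -> return 3
        -> return 9
      -> return 27
    -> return 81
  -> return 243
-> return 729

Final answer: 729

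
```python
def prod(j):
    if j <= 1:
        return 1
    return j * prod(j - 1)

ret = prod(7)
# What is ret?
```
Call trace:
prod(j=7)
  prod(j=6)
    prod(j=5)
      prod(j=4)
        prod(j=3)
          prod(j=2)
            prod(j=1)
            -> return 1
          -> return 2
        -> return 6
      -> return 24
    -> return 120
  -> return 720
-> return 5040

Final answer: 5040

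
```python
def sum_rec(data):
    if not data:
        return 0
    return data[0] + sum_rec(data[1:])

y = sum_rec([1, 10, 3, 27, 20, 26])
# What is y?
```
Call trace:
sum_rec(data=[1, 10, 3, 27, 20, 26])
  sum_rec(data=[10, 3, 27, 20, 26])
    sum_rec(data=[3, 27, 20, 26])
      sum_rec(data=[27, 20, 26])
        sum_rec(data=[20, 26])
          sum_rec(data=[26])
            sum_rec(data=[])
            -> return 0
          -> return 26
        -> return 46
      -> return 73
    -> return 76
  -> return 86
-> return 87

Final answer: 87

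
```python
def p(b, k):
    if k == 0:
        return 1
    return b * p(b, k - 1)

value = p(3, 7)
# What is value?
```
Call trace:
p(b=3, k=7)
  p(b=3, k=6)
    p(b=3, k=5)
      p(b=3, k=4)
        p(b=3, k=3)
          p(b=3, k=2)
            p(b=3, k=1)
              p(b=3, k=0)
              -> return 1
            -> return 3
          -> return 9
        -> return 27
      -> return 81
    -> return 243
  -> return 729
-> return 2187

Final answer: 2187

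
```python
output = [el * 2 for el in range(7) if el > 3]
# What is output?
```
Trace:
  el=0
  el=1
  el=2
  el=3
  el=4
  el=5
  el=6
  output=[8, 10, 12]

Final answer: [8, 10, 12]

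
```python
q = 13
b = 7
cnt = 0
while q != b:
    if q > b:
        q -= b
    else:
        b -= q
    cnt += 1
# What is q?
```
Trace:
  q=13
  q=13, b=7
  q=13, b=7, cnt=0
  q=6, b=7, cnt=1
  q=6, b=1, cnt=2
  q=5, b=1, cnt=3
  q=4, b=1, cnt=4
  q=3, b=1, cnt=5
  q=2, b=1, cnt=6
  q=1, b=1, cnt=7

Final answer: 1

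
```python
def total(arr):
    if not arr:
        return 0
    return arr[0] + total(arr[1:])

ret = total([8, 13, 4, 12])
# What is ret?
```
Call trace:
total(arr=[8, 13, 4, 12])
  total(arr=[13, 4, 12])
    total(arr=[4, 12])
      total(arr=[12])
        total(arr=[])
        -> return 0
      -> return 12
    -> return 16
  -> return 29
-> return 37

Final answer: 37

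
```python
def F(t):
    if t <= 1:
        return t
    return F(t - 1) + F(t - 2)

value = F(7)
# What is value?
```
Call trace (a repeated sub-call is expanded the first time; later identical calls just restate its return value):
F(t=7)
  F(t=6)
    F(t=5)
      F(t=4)
        F(t=3)
          F(t=2)
            F(t=1)
            -> return 1
            F(t=0)
            -> return 0
          -> return 1
          F(t=1)
          -> return 1
        -> return 2
        F(t=2) -> return 1  (same call as traced above)
      -> return 3
      F(t=3) -> return 2  (same call as traced above)
    -> return 5
    F(t=4) -> return 3  (same call as traced above)
  -> return 8
  F(t=5) -> return 5  (same call as traced above)
-> return 13

Final answer: 13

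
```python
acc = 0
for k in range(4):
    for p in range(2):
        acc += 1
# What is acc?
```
Trace:
  acc=0
  acc=1, k=0, p=0
  acc=2, k=0, p=1
  acc=3, k=1, p=0
  acc=4, k=1, p=1
  acc=5, k=2, p=0
  acc=6, k=2, p=1
  acc=7, k=3, p=0
  acc=8, k=3, p=1

Final answer: 8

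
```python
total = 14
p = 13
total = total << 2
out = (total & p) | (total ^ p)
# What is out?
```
Trace:
  total=14
  total=14, p=13
  total=56, p=13
  total=56, p=13, out=61

Final answer: 61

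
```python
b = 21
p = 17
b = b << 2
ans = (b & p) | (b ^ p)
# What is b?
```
Trace:
  b=21
  b=21, p=17
  b=84, p=17
  b=84, p=17, ans=85

Final answer: 84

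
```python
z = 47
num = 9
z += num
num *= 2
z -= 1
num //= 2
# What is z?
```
Trace:
  z=47
  z=47, num=9
  z=56, num=9
  z=56, num=18
  z=55, num=18
  z=55, num=9

Final answer: 55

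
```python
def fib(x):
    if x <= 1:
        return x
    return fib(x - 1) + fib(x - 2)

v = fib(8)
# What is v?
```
Call trace (a repeated sub-call is expanded the first time; later identical calls just restate its return value):
fib(x=8)
  fib(x=7)
    fib(x=6)
      fib(x=5)
        fib(x=4)
          fib(x=3)
            fib(x=2)
              fib(x=1)
              -> return 1
              fib(x=0)
              -> return 0
            -> return 1
            fib(x=1)
            -> return 1
          -> return 2
          fib(x=2) -> return 1  (same call as traced above)
        -> return 3
        fib(x=3) -> return 2  (same call as traced above)
      -> return 5
      fib(x=4) -> return 3  (same call as traced above)
    -> return 8
    fib(x=5) -> return 5  (same call as traced above)
  -> return 13
  fib(x=6) -> return 8  (same call as traced above)
-> return 21

Final answer: 21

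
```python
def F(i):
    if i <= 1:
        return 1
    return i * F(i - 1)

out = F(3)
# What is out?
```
Call trace:
F(i=3)
  F(i=2)
    F(i=1)
    -> return 1
  -> return 2
-> return 6

Final answer: 6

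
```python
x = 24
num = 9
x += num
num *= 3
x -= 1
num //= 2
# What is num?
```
Trace:
  x=24
  x=24, num=9
  x=33, num=9
  x=33, num=27
  x=32, num=27
  x=32, num=13

Final answer: 13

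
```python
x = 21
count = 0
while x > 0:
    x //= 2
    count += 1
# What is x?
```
Trace:
  x=21
  x=21, count=0
  x=10, count=1
  x=5, count=2
  x=2, count=3
  x=1, count=4
  x=0, count=5

Final answer: 0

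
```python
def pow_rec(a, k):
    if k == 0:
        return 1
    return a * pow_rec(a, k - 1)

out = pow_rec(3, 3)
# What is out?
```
Call trace:
pow_rec(a=3, k=3)
  pow_rec(a=3, k=2)
    pow_rec(a=3, k=1)
      pow_rec(a=3, k=0)
      -> return 1
    -> return 3
  -> return 9
-> return 27

Final answer: 27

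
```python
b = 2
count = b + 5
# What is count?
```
Trace:
  b=2
  b=2, count=7

Final answer: 7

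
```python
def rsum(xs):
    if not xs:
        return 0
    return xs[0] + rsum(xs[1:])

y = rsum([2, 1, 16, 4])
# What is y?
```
Call trace:
rsum(xs=[2, 1, 16, 4])
  rsum(xs=[1, 16, 4])
    rsum(xs=[16, 4])
      rsum(xs=[4])
        rsum(xs=[])
        -> return 0
      -> return 4
    -> return 20
  -> return 21
-> return 23

Final answer: 23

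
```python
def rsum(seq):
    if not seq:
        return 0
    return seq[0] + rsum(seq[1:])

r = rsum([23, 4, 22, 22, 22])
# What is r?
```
Call trace:
rsum(seq=[23, 4, 22, 22, 22])
  rsum(seq=[4, 22, 22, 22])
    rsum(seq=[22, 22, 22])
      rsum(seq=[22, 22])
        rsum(seq=[22])
          rsum(seq=[])
          -> return 0
        -> return 22
      -> return 44
    -> return 66
  -> return 70
-> return 93

Final answer: 93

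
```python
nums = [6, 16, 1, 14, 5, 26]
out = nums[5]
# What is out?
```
Trace:
  nums=[6, 16, 1, 14, 5, 26]
  nums=[6, 16, 1, 14, 5, 26], out=26

Final answer: 26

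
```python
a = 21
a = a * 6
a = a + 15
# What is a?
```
Trace:
  a=21
  a=126
  a=141

Final answer: 141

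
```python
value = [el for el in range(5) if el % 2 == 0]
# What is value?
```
Trace:
  el=0
  el=1
  el=2
  el=3
  el=4
  value=[0, 2, 4]

Final answer: [0, 2, 4]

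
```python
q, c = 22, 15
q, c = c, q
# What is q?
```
Trace:
  q=22, c=15
  q=15, c=22

Final answer: 15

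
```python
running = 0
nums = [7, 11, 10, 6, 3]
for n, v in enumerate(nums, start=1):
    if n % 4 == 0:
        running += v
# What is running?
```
Trace:
  running=0
  running=0, n=1, v=7
  running=0, n=2, v=11
  running=0, n=3, v=10
  running=6, n=4, v=6
  running=6, n=5, v=3

Final answer: 6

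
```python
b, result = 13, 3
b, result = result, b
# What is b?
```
Trace:
  b=13, result=3
  b=3, result=13

Final answer: 3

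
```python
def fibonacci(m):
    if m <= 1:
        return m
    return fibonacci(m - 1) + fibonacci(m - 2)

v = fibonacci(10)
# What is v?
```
Call trace (a repeated sub-call is expanded the first time; later identical calls just restate its return value):
fibonacci(m=10)
  fibonacci(m=9)
    fibonacci(m=8)
      fibonacci(m=7)
        fibonacci(m=6)
          fibonacci(m=5)
            fibonacci(m=4)
              fibonacci(m=3)
                fibonacci(m=2)
                  fibonacci(m=1)
                  -> return 1
                  fibonacci(m=0)
                  -> return 0
                -> return 1
                fibonacci(m=1)
                -> return 1
              -> return 2
              fibonacci(m=2) -> return 1  (same call as traced above)
            -> return 3
            fibonacci(m=3) -> return 2  (same call as traced above)
          -> return 5
          fibonacci(m=4) -> return 3  (same call as traced above)
        -> return 8
        fibonacci(m=5) -> return 5  (same call as traced above)
      -> return 13
      fibonacci(m=6) -> return 8  (same call as traced above)
    -> return 21
    fibonacci(m=7) -> return 13  (same call as traced above)
  -> return 34
  fibonacci(m=8) -> return 21  (same call as traced above)
-> return 55

Final answer: 55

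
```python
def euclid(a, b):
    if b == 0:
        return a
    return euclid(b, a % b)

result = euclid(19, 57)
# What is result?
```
Call trace:
euclid(a=19, b=57)
  euclid(a=57, b=19)
    euclid(a=19, b=0)
    -> return 19
  -> return 19
-> return 19

Final answer: 19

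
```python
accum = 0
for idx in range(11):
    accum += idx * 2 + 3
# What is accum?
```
Trace:
  accum=0
  accum=3, idx=0
  accum=8, idx=1
  accum=15, idx=2
  accum=24, idx=3
  accum=35, idx=4
  accum=48, idx=5
  accum=63, idx=6
  accum=80, idx=7
  accum=99, idx=8
  accum=120, idx=9
  accum=143, idx=10

Final answer: 143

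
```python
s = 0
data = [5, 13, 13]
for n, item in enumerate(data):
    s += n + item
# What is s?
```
Trace:
  s=0
  s=5, n=0, item=5
  s=19, n=1, item=13
  s=34, n=2, item=13

Final answer: 34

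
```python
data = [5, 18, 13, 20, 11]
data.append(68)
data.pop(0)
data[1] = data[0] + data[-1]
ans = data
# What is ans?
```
Trace:
  data=[5, 18, 13, 20, 11]
  data=[5, 18, 13, 20, 11, 68]
  data=[18, 13, 20, 11, 68]
  data=[18, 86, 20, 11, 68]
  data=[18, 86, 20, 11, 68], ans=[18, 86, 20, 11, 68]

Final answer: [18, 86, 20, 11, 68]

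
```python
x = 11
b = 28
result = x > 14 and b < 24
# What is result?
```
Trace:
  x=11
  x=11, b=28
  x=11, b=28, result=False

Final answer: False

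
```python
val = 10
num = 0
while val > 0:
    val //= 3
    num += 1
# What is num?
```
Trace:
  val=10
  val=10, num=0
  val=3, num=1
  val=1, num=2
  val=0, num=3

Final answer: 3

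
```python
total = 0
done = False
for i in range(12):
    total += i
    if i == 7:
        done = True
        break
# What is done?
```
Trace:
  total=0
  total=0, done=False
  total=0, done=False, i=0
  total=1, done=False, i=1
  total=3, done=False, i=2
  total=6, done=False, i=3
  total=10, done=False, i=4
  total=15, done=False, i=5
  total=21, done=False, i=6
  total=28, done=True, i=7

Final answer: True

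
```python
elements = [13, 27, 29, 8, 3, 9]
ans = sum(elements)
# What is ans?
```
Trace:
  elements=[13, 27, 29, 8, 3, 9]
  elements=[13, 27, 29, 8, 3, 9], ans=89

Final answer: 89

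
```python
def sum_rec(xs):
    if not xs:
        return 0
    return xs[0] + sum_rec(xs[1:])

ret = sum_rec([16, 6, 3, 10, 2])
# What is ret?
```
Call trace:
sum_rec(xs=[16, 6, 3, 10, 2])
  sum_rec(xs=[6, 3, 10, 2])
    sum_rec(xs=[3, 10, 2])
      sum_rec(xs=[10, 2])
        sum_rec(xs=[2])
          sum_rec(xs=[])
          -> return 0
        -> return 2
      -> return 12
    -> return 15
  -> return 21
-> return 37

Final answer: 37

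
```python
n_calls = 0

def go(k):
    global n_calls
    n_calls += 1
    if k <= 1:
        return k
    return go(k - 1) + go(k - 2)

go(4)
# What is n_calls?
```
Call trace (a repeated sub-call is expanded the first time; later identical calls just restate its return value):
go(k=4)
  go(k=3)
    go(k=2)
      go(k=1)
      -> return 1
      go(k=0)
      -> return 0
    -> return 1
    go(k=1)
    -> return 1
  -> return 2
  go(k=2) -> return 1  (same call as traced above)
-> return 3

n_calls is incremented once per call, so count the calls in each subtree. Let C(k) = number of calls made by go(k).
C(0) = C(1) = 1 (base case, no recursion); C(k) = 1 + C(k - 1) + C(k - 2) otherwise.
C(2) = 1 + C(1) + C(0) = 1 + 1 + 1 = 3
C(3) = 1 + C(2) + C(1) = 1 + 3 + 1 = 5
C(4) = 1 + C(3) + C(2) = 1 + 5 + 3 = 9
n_calls = C(4) = 9

Final answer: 9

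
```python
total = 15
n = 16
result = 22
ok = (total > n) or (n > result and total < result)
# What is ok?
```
Trace:
  total=15
  total=15, n=16
  total=15, n=16, result=22
  total=15, n=16, result=22, ok=False

Final answer: False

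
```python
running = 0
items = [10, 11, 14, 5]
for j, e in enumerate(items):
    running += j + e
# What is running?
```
Trace:
  running=0
  running=10, j=0, e=10
  running=22, j=1, e=11
  running=38, j=2, e=14
  running=46, j=3, e=5

Final answer: 46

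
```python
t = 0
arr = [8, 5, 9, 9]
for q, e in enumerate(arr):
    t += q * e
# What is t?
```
Trace:
  t=0
  t=0, q=0, e=8
  t=5, q=1, e=5
  t=23, q=2, e=9
  t=50, q=3, e=9

Final answer: 50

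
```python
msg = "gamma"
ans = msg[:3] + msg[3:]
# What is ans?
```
Trace:
  msg='gamma'
  msg='gamma', ans='gamma'

Final answer: 'gamma'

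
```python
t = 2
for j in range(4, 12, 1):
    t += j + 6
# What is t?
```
Trace:
  t=2
  t=12, j=4
  t=23, j=5
  t=35, j=6
  t=48, j=7
  t=62, j=8
  t=77, j=9
  t=93, j=10
  t=110, j=11

Final answer: 110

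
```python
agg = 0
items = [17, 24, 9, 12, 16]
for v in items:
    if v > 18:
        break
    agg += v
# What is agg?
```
Trace:
  agg=0
  agg=17, v=17
  agg=17, v=24

Final answer: 17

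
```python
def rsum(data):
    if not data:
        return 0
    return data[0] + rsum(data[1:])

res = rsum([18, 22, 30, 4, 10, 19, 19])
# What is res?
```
Call trace:
rsum(data=[18, 22, 30, 4, 10, 19, 19])
  rsum(data=[22, 30, 4, 10, 19, 19])
    rsum(data=[30, 4, 10, 19, 19])
      rsum(data=[4, 10, 19, 19])
        rsum(data=[10, 19, 19])
          rsum(data=[19, 19])
            rsum(data=[19])
              rsum(data=[])
              -> return 0
            -> return 19
          -> return 38
        -> return 48
      -> return 52
    -> return 82
  -> return 104
-> return 122

Final answer: 122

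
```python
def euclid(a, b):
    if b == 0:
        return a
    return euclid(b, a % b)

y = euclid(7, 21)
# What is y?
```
Call trace:
euclid(a=7, b=21)
  euclid(a=21, b=7)
    euclid(a=7, b=0)
    -> return 7
  -> return 7
-> return 7

Final answer: 7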